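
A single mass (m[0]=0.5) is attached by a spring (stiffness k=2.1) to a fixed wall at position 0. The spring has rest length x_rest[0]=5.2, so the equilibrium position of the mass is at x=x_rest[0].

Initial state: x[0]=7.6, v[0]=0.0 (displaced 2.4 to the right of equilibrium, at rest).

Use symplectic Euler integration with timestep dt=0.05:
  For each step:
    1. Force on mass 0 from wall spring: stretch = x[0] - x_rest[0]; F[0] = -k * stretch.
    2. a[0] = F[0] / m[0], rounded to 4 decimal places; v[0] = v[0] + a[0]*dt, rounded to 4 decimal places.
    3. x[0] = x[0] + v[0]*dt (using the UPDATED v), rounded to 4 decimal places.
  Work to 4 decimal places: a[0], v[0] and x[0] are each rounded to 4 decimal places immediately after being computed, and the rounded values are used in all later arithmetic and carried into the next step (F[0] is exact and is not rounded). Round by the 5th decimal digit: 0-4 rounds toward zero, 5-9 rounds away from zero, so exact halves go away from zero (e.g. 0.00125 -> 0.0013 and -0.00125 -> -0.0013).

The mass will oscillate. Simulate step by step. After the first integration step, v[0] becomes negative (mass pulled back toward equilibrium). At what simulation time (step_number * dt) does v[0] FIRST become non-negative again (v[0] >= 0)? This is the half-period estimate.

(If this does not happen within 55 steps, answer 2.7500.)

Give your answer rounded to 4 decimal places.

Step 0: x=[7.6000] v=[0.0000]
Step 1: x=[7.5748] v=[-0.5040]
Step 2: x=[7.5247] v=[-1.0027]
Step 3: x=[7.4502] v=[-1.4909]
Step 4: x=[7.3520] v=[-1.9634]
Step 5: x=[7.2312] v=[-2.4153]
Step 6: x=[7.0891] v=[-2.8419]
Step 7: x=[6.9272] v=[-3.2386]
Step 8: x=[6.7471] v=[-3.6013]
Step 9: x=[6.5508] v=[-3.9262]
Step 10: x=[6.3403] v=[-4.2099]
Step 11: x=[6.1178] v=[-4.4494]
Step 12: x=[5.8857] v=[-4.6421]
Step 13: x=[5.6464] v=[-4.7861]
Step 14: x=[5.4024] v=[-4.8798]
Step 15: x=[5.1563] v=[-4.9223]
Step 16: x=[4.9106] v=[-4.9131]
Step 17: x=[4.6680] v=[-4.8523]
Step 18: x=[4.4310] v=[-4.7406]
Step 19: x=[4.2020] v=[-4.5791]
Step 20: x=[3.9835] v=[-4.3695]
Step 21: x=[3.7778] v=[-4.1140]
Step 22: x=[3.5870] v=[-3.8153]
Step 23: x=[3.4132] v=[-3.4766]
Step 24: x=[3.2581] v=[-3.1014]
Step 25: x=[3.1234] v=[-2.6936]
Step 26: x=[3.0105] v=[-2.2575]
Step 27: x=[2.9206] v=[-1.7977]
Step 28: x=[2.8547] v=[-1.3190]
Step 29: x=[2.8134] v=[-0.8265]
Step 30: x=[2.7971] v=[-0.3253]
Step 31: x=[2.8061] v=[0.1793]
First v>=0 after going negative at step 31, time=1.5500

Answer: 1.5500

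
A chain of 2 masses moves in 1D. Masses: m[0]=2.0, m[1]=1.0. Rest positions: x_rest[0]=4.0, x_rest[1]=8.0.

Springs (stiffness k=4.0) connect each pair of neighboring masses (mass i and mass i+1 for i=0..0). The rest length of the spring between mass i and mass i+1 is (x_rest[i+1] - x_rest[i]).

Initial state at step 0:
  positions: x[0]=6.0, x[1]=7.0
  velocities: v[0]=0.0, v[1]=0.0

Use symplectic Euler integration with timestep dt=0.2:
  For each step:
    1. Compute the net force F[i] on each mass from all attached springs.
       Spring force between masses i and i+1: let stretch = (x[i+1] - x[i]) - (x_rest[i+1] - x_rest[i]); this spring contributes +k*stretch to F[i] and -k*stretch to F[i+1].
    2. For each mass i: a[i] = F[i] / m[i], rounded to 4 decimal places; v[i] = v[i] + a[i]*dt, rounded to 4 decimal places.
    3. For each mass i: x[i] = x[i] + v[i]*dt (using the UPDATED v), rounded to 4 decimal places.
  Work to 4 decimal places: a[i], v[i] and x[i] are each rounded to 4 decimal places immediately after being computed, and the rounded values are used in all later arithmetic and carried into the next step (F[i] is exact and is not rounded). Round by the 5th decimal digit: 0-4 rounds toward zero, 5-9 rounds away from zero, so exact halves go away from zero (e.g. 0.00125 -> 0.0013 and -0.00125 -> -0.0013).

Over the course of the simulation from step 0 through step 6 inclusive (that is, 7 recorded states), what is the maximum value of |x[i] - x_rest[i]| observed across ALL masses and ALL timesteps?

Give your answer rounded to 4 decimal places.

Step 0: x=[6.0000 7.0000] v=[0.0000 0.0000]
Step 1: x=[5.7600 7.4800] v=[-1.2000 2.4000]
Step 2: x=[5.3376 8.3248] v=[-2.1120 4.2240]
Step 3: x=[4.8342 9.3316] v=[-2.5171 5.0342]
Step 4: x=[4.3706 10.2589] v=[-2.3181 4.6363]
Step 5: x=[4.0580 10.8840] v=[-1.5628 3.1257]
Step 6: x=[3.9715 11.0570] v=[-0.4324 0.8649]
Max displacement = 3.0570

Answer: 3.0570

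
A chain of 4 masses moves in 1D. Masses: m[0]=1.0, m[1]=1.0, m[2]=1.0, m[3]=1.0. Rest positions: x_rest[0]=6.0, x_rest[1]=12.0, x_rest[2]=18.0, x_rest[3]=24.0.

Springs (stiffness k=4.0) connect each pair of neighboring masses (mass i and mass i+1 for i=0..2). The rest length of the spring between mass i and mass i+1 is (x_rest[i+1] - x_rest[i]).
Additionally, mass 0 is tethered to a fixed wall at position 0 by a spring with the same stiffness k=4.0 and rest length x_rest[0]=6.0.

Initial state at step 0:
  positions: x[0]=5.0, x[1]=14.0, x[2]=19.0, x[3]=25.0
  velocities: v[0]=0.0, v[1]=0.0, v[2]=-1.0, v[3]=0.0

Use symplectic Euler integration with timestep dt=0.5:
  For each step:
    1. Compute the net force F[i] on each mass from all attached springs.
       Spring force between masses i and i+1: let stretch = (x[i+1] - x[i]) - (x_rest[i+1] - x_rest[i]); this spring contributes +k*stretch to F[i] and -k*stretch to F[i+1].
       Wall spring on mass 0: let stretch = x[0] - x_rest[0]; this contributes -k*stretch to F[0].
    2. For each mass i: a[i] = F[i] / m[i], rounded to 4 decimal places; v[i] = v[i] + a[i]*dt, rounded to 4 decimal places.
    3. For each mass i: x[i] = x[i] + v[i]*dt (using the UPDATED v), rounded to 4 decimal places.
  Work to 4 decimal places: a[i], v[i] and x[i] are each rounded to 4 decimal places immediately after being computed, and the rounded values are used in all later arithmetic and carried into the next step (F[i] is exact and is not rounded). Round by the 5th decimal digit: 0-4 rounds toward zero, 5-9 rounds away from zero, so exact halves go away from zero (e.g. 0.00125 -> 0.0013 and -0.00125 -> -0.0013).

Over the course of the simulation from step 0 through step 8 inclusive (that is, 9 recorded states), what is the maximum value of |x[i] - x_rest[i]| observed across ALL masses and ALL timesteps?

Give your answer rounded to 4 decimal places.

Step 0: x=[5.0000 14.0000 19.0000 25.0000] v=[0.0000 0.0000 -1.0000 0.0000]
Step 1: x=[9.0000 10.0000 19.5000 25.0000] v=[8.0000 -8.0000 1.0000 0.0000]
Step 2: x=[5.0000 14.5000 16.0000 25.5000] v=[-8.0000 9.0000 -7.0000 1.0000]
Step 3: x=[5.5000 11.0000 20.5000 22.5000] v=[1.0000 -7.0000 9.0000 -6.0000]
Step 4: x=[6.0000 11.5000 17.5000 23.5000] v=[1.0000 1.0000 -6.0000 2.0000]
Step 5: x=[6.0000 12.5000 14.5000 24.5000] v=[0.0000 2.0000 -6.0000 2.0000]
Step 6: x=[6.5000 9.0000 19.5000 21.5000] v=[1.0000 -7.0000 10.0000 -6.0000]
Step 7: x=[3.0000 13.5000 16.0000 22.5000] v=[-7.0000 9.0000 -7.0000 2.0000]
Step 8: x=[7.0000 10.0000 16.5000 23.0000] v=[8.0000 -7.0000 1.0000 1.0000]
Max displacement = 3.5000

Answer: 3.5000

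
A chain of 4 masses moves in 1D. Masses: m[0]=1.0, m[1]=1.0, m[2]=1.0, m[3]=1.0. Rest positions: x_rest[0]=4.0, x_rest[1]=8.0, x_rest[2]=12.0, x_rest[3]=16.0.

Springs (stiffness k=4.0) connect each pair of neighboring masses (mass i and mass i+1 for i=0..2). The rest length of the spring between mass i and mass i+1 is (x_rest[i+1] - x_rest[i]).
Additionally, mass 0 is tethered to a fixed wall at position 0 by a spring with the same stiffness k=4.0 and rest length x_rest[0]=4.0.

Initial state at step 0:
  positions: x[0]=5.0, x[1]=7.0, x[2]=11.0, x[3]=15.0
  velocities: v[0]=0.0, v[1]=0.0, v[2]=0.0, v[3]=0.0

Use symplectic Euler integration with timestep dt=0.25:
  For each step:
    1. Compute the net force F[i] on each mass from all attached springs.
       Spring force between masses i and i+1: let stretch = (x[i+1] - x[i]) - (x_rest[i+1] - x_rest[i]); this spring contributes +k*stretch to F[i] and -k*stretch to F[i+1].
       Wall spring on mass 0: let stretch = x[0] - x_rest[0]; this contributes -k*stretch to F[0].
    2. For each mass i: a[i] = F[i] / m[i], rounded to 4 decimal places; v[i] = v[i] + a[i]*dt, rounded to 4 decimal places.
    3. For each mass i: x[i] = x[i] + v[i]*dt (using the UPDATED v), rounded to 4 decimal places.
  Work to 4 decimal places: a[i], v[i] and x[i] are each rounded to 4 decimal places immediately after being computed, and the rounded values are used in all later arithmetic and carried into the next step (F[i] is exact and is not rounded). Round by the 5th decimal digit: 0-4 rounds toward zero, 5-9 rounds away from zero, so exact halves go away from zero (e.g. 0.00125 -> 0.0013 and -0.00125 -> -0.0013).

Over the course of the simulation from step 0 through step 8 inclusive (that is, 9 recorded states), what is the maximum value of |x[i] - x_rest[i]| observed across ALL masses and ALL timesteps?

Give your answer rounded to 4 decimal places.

Answer: 1.3594

Derivation:
Step 0: x=[5.0000 7.0000 11.0000 15.0000] v=[0.0000 0.0000 0.0000 0.0000]
Step 1: x=[4.2500 7.5000 11.0000 15.0000] v=[-3.0000 2.0000 0.0000 0.0000]
Step 2: x=[3.2500 8.0625 11.1250 15.0000] v=[-4.0000 2.2500 0.5000 0.0000]
Step 3: x=[2.6406 8.1875 11.4531 15.0313] v=[-2.4375 0.5000 1.3125 0.1250]
Step 4: x=[2.7578 7.7422 11.8594 15.1680] v=[0.4688 -1.7813 1.6251 0.5468]
Step 5: x=[3.4317 7.0801 12.0635 15.4776] v=[2.6954 -2.6485 0.8165 1.2382]
Step 6: x=[4.1597 6.7517 11.8753 15.9336] v=[2.9121 -1.3135 -0.7528 1.8241]
Step 7: x=[4.4958 7.0562 11.4208 16.3751] v=[1.3444 1.2181 -1.8181 1.7658]
Step 8: x=[4.3481 7.8118 11.1137 16.5780] v=[-0.5910 3.0223 -1.2284 0.8115]
Max displacement = 1.3594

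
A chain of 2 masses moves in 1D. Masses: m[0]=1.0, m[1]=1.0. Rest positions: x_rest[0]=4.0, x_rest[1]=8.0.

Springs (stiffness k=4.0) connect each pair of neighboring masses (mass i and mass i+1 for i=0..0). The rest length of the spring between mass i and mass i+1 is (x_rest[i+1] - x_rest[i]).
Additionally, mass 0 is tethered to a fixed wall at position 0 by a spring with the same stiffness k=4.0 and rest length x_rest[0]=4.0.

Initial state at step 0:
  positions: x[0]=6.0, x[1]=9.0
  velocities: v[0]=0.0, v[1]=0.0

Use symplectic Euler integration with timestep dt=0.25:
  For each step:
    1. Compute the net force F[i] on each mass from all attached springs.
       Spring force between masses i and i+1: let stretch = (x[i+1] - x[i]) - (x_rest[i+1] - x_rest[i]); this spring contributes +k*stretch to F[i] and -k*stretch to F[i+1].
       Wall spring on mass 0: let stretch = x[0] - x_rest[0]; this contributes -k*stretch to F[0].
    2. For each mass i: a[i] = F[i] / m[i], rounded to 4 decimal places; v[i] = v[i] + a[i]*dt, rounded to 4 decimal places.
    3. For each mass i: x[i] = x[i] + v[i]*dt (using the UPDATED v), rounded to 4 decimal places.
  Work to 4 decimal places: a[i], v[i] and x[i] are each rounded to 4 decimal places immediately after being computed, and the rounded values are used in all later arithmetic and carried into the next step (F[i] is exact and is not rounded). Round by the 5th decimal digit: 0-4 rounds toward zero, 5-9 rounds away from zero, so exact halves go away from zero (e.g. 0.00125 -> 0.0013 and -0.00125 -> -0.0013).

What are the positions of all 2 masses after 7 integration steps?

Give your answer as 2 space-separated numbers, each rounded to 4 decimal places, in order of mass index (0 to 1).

Step 0: x=[6.0000 9.0000] v=[0.0000 0.0000]
Step 1: x=[5.2500 9.2500] v=[-3.0000 1.0000]
Step 2: x=[4.1875 9.5000] v=[-4.2500 1.0000]
Step 3: x=[3.4063 9.4219] v=[-3.1250 -0.3125]
Step 4: x=[3.2774 8.8399] v=[-0.5157 -2.3281]
Step 5: x=[3.7198 7.8673] v=[1.7694 -3.8906]
Step 6: x=[4.2691 6.8578] v=[2.1971 -4.0381]
Step 7: x=[4.3983 6.2011] v=[0.5167 -2.6268]

Answer: 4.3983 6.2011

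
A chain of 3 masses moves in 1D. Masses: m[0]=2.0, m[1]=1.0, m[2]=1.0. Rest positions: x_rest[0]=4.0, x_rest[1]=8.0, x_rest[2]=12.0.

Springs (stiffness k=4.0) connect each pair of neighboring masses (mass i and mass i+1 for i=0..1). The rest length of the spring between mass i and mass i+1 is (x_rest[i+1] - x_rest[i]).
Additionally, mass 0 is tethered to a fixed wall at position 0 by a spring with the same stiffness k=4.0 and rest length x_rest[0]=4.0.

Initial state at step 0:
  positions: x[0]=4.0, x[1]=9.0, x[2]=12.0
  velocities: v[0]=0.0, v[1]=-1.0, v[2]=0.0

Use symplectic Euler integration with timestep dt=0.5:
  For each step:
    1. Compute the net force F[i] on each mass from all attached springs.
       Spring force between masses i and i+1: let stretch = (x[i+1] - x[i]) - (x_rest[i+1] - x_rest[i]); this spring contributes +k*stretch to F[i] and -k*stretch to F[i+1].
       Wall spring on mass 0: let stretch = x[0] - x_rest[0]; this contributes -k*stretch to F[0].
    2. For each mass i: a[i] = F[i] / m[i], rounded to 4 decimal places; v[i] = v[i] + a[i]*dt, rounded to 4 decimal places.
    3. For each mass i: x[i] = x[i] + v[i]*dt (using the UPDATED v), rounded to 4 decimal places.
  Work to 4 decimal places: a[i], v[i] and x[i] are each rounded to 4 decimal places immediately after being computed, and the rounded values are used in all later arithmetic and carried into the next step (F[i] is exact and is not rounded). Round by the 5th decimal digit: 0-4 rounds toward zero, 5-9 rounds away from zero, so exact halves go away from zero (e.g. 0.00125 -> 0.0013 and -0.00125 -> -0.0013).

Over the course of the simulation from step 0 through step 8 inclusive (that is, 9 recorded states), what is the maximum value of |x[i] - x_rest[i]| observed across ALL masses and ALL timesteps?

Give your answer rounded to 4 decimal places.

Step 0: x=[4.0000 9.0000 12.0000] v=[0.0000 -1.0000 0.0000]
Step 1: x=[4.5000 6.5000 13.0000] v=[1.0000 -5.0000 2.0000]
Step 2: x=[3.7500 8.5000 11.5000] v=[-1.5000 4.0000 -3.0000]
Step 3: x=[3.5000 8.7500 11.0000] v=[-0.5000 0.5000 -1.0000]
Step 4: x=[4.1250 6.0000 12.2500] v=[1.2500 -5.5000 2.5000]
Step 5: x=[3.6250 7.6250 11.2500] v=[-1.0000 3.2500 -2.0000]
Step 6: x=[3.3125 8.8750 10.6250] v=[-0.6250 2.5000 -1.2500]
Step 7: x=[4.1250 6.3125 12.2500] v=[1.6250 -5.1250 3.2500]
Step 8: x=[3.9688 7.5000 11.9375] v=[-0.3125 2.3750 -0.6250]
Max displacement = 2.0000

Answer: 2.0000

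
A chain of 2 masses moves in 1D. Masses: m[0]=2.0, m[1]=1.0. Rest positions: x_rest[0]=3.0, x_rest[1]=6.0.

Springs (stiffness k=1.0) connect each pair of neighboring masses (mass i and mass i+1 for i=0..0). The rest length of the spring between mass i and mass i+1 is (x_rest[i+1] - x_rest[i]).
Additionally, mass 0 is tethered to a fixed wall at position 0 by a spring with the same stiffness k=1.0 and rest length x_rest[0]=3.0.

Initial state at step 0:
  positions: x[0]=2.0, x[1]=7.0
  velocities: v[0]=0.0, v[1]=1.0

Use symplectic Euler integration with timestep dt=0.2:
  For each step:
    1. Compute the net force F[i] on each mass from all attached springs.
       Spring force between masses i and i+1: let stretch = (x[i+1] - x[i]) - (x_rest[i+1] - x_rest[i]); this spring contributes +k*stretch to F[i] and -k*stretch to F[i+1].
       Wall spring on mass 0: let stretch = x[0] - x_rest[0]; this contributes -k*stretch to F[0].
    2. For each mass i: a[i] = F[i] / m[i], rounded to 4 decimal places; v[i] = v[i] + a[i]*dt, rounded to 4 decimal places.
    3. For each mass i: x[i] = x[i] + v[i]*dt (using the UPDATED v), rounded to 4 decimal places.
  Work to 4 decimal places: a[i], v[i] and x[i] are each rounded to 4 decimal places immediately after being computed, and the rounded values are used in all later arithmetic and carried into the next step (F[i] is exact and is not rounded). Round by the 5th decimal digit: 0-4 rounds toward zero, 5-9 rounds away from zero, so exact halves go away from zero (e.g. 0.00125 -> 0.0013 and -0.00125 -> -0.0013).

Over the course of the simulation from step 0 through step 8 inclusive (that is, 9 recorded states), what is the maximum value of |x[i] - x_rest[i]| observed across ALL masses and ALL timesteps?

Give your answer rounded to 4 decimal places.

Answer: 1.1576

Derivation:
Step 0: x=[2.0000 7.0000] v=[0.0000 1.0000]
Step 1: x=[2.0600 7.1200] v=[0.3000 0.6000]
Step 2: x=[2.1800 7.1576] v=[0.6000 0.1880]
Step 3: x=[2.3560 7.1161] v=[0.8798 -0.2075]
Step 4: x=[2.5800 7.0042] v=[1.1202 -0.5595]
Step 5: x=[2.8409 6.8353] v=[1.3046 -0.8443]
Step 6: x=[3.1249 6.6267] v=[1.4200 -1.0432]
Step 7: x=[3.4164 6.3980] v=[1.4577 -1.1436]
Step 8: x=[3.6992 6.1700] v=[1.4142 -1.1399]
Max displacement = 1.1576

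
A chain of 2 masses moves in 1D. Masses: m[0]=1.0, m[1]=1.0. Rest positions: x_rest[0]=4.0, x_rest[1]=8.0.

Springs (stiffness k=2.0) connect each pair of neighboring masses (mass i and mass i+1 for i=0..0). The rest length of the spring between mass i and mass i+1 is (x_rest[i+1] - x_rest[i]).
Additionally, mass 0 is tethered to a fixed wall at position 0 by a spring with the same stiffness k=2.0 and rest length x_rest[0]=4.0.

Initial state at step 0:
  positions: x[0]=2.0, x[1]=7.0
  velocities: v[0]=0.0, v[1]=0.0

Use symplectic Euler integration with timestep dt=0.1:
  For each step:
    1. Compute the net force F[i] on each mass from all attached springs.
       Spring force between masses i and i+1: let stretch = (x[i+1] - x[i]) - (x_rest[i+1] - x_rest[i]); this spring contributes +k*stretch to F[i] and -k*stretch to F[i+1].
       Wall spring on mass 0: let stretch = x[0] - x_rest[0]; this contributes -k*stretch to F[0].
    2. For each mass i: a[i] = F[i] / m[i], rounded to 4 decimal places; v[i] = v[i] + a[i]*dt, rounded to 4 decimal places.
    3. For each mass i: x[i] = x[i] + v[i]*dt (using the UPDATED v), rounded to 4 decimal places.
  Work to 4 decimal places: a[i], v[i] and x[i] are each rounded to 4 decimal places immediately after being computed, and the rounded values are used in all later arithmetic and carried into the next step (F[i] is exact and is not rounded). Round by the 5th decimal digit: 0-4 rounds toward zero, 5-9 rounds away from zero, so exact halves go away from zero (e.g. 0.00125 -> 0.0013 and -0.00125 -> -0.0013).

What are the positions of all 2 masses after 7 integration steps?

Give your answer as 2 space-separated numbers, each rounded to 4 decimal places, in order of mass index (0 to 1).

Step 0: x=[2.0000 7.0000] v=[0.0000 0.0000]
Step 1: x=[2.0600 6.9800] v=[0.6000 -0.2000]
Step 2: x=[2.1772 6.9416] v=[1.1720 -0.3840]
Step 3: x=[2.3461 6.8879] v=[1.6894 -0.5369]
Step 4: x=[2.5590 6.8234] v=[2.1285 -0.6453]
Step 5: x=[2.8060 6.7536] v=[2.4696 -0.6982]
Step 6: x=[3.0758 6.6848] v=[2.6979 -0.6877]
Step 7: x=[3.3563 6.6239] v=[2.8045 -0.6095]

Answer: 3.3563 6.6239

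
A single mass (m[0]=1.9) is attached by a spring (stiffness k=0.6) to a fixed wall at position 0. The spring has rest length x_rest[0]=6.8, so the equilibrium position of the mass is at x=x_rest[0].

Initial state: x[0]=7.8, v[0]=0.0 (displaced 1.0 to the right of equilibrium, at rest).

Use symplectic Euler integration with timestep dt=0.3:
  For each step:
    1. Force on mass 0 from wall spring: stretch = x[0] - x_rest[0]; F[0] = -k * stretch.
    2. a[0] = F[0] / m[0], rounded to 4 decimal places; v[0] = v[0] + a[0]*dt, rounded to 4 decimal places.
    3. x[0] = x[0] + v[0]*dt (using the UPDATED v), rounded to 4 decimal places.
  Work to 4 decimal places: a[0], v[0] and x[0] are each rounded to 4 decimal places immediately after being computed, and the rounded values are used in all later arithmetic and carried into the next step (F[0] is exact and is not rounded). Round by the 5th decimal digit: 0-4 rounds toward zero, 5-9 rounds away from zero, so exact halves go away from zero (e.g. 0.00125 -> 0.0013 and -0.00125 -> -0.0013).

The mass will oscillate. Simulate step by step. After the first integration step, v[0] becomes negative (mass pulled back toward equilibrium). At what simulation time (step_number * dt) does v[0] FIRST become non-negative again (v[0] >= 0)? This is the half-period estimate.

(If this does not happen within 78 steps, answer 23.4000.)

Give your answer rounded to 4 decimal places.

Step 0: x=[7.8000] v=[0.0000]
Step 1: x=[7.7716] v=[-0.0947]
Step 2: x=[7.7156] v=[-0.1867]
Step 3: x=[7.6336] v=[-0.2734]
Step 4: x=[7.5279] v=[-0.3524]
Step 5: x=[7.4015] v=[-0.4214]
Step 6: x=[7.2580] v=[-0.4784]
Step 7: x=[7.1015] v=[-0.5218]
Step 8: x=[6.9364] v=[-0.5504]
Step 9: x=[6.7674] v=[-0.5633]
Step 10: x=[6.5993] v=[-0.5602]
Step 11: x=[6.4369] v=[-0.5412]
Step 12: x=[6.2849] v=[-0.5068]
Step 13: x=[6.1475] v=[-0.4580]
Step 14: x=[6.0286] v=[-0.3962]
Step 15: x=[5.9317] v=[-0.3231]
Step 16: x=[5.8595] v=[-0.2408]
Step 17: x=[5.8140] v=[-0.1517]
Step 18: x=[5.7965] v=[-0.0583]
Step 19: x=[5.8075] v=[0.0368]
First v>=0 after going negative at step 19, time=5.7000

Answer: 5.7000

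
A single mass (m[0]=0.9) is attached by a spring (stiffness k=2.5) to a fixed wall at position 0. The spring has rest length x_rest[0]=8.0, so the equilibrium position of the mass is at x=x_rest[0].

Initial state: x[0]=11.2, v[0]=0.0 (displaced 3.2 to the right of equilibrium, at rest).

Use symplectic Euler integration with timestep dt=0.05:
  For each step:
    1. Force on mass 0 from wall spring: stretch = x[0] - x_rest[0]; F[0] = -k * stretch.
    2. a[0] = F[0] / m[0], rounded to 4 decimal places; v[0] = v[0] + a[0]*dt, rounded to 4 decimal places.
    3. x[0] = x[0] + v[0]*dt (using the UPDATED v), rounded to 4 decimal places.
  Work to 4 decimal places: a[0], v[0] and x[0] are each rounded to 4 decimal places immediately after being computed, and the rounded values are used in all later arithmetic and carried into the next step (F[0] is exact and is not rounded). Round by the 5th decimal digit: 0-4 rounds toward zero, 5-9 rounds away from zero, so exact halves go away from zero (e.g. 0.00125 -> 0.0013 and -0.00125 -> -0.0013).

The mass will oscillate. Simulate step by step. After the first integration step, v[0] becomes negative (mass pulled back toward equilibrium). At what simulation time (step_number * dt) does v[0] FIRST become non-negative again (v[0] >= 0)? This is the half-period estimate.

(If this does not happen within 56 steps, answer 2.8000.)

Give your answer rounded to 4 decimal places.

Step 0: x=[11.2000] v=[0.0000]
Step 1: x=[11.1778] v=[-0.4444]
Step 2: x=[11.1335] v=[-0.8858]
Step 3: x=[11.0675] v=[-1.3210]
Step 4: x=[10.9802] v=[-1.7470]
Step 5: x=[10.8722] v=[-2.1609]
Step 6: x=[10.7442] v=[-2.5598]
Step 7: x=[10.5972] v=[-2.9409]
Step 8: x=[10.4321] v=[-3.3016]
Step 9: x=[10.2501] v=[-3.6394]
Step 10: x=[10.0525] v=[-3.9519]
Step 11: x=[9.8407] v=[-4.2370]
Step 12: x=[9.6161] v=[-4.4927]
Step 13: x=[9.3802] v=[-4.7172]
Step 14: x=[9.1348] v=[-4.9089]
Step 15: x=[8.8815] v=[-5.0665]
Step 16: x=[8.6221] v=[-5.1889]
Step 17: x=[8.3583] v=[-5.2753]
Step 18: x=[8.0920] v=[-5.3251]
Step 19: x=[7.8251] v=[-5.3379]
Step 20: x=[7.5594] v=[-5.3136]
Step 21: x=[7.2968] v=[-5.2524]
Step 22: x=[7.0391] v=[-5.1547]
Step 23: x=[6.7880] v=[-5.0212]
Step 24: x=[6.5454] v=[-4.8529]
Step 25: x=[6.3129] v=[-4.6509]
Step 26: x=[6.0921] v=[-4.4166]
Step 27: x=[5.8845] v=[-4.1516]
Step 28: x=[5.6916] v=[-3.8578]
Step 29: x=[5.5147] v=[-3.5372]
Step 30: x=[5.3551] v=[-3.1920]
Step 31: x=[5.2139] v=[-2.8247]
Step 32: x=[5.0920] v=[-2.4377]
Step 33: x=[4.9903] v=[-2.0338]
Step 34: x=[4.9095] v=[-1.6158]
Step 35: x=[4.8502] v=[-1.1866]
Step 36: x=[4.8127] v=[-0.7491]
Step 37: x=[4.7974] v=[-0.3064]
Step 38: x=[4.8043] v=[0.1384]
First v>=0 after going negative at step 38, time=1.9000

Answer: 1.9000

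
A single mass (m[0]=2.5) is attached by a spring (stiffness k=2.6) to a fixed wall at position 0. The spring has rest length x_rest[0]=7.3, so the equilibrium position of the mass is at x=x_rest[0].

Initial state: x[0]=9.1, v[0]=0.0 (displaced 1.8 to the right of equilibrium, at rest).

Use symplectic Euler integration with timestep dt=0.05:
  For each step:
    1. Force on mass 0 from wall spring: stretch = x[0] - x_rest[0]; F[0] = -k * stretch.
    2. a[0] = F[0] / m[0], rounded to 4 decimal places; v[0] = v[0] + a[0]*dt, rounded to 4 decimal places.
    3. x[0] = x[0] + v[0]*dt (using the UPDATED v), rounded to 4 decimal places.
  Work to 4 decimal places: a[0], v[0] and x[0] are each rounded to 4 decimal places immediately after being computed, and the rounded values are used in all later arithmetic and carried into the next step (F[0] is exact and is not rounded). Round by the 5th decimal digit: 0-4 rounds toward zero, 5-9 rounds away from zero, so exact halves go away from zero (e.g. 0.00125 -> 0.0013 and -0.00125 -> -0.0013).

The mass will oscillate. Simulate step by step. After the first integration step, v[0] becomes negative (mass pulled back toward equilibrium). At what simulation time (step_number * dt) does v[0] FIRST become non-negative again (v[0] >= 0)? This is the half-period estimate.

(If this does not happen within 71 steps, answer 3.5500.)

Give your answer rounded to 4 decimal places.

Step 0: x=[9.1000] v=[0.0000]
Step 1: x=[9.0953] v=[-0.0936]
Step 2: x=[9.0860] v=[-0.1870]
Step 3: x=[9.0720] v=[-0.2799]
Step 4: x=[9.0534] v=[-0.3720]
Step 5: x=[9.0302] v=[-0.4632]
Step 6: x=[9.0025] v=[-0.5532]
Step 7: x=[8.9704] v=[-0.6417]
Step 8: x=[8.9340] v=[-0.7286]
Step 9: x=[8.8933] v=[-0.8136]
Step 10: x=[8.8485] v=[-0.8965]
Step 11: x=[8.7997] v=[-0.9770]
Step 12: x=[8.7470] v=[-1.0550]
Step 13: x=[8.6905] v=[-1.1302]
Step 14: x=[8.6304] v=[-1.2025]
Step 15: x=[8.5668] v=[-1.2717]
Step 16: x=[8.4999] v=[-1.3376]
Step 17: x=[8.4299] v=[-1.4000]
Step 18: x=[8.3570] v=[-1.4588]
Step 19: x=[8.2813] v=[-1.5138]
Step 20: x=[8.2031] v=[-1.5648]
Step 21: x=[8.1225] v=[-1.6118]
Step 22: x=[8.0398] v=[-1.6546]
Step 23: x=[7.9551] v=[-1.6931]
Step 24: x=[7.8687] v=[-1.7272]
Step 25: x=[7.7809] v=[-1.7568]
Step 26: x=[7.6918] v=[-1.7818]
Step 27: x=[7.6017] v=[-1.8022]
Step 28: x=[7.5108] v=[-1.8179]
Step 29: x=[7.4194] v=[-1.8289]
Step 30: x=[7.3276] v=[-1.8351]
Step 31: x=[7.2358] v=[-1.8365]
Step 32: x=[7.1441] v=[-1.8332]
Step 33: x=[7.0528] v=[-1.8251]
Step 34: x=[6.9622] v=[-1.8122]
Step 35: x=[6.8725] v=[-1.7946]
Step 36: x=[6.7839] v=[-1.7724]
Step 37: x=[6.6966] v=[-1.7456]
Step 38: x=[6.6109] v=[-1.7142]
Step 39: x=[6.5270] v=[-1.6784]
Step 40: x=[6.4451] v=[-1.6382]
Step 41: x=[6.3654] v=[-1.5937]
Step 42: x=[6.2881] v=[-1.5451]
Step 43: x=[6.2135] v=[-1.4925]
Step 44: x=[6.1417] v=[-1.4360]
Step 45: x=[6.0729] v=[-1.3758]
Step 46: x=[6.0073] v=[-1.3120]
Step 47: x=[5.9451] v=[-1.2448]
Step 48: x=[5.8864] v=[-1.1743]
Step 49: x=[5.8314] v=[-1.1008]
Step 50: x=[5.7802] v=[-1.0244]
Step 51: x=[5.7329] v=[-0.9454]
Step 52: x=[5.6897] v=[-0.8639]
Step 53: x=[5.6507] v=[-0.7802]
Step 54: x=[5.6160] v=[-0.6944]
Step 55: x=[5.5857] v=[-0.6068]
Step 56: x=[5.5598] v=[-0.5177]
Step 57: x=[5.5384] v=[-0.4272]
Step 58: x=[5.5216] v=[-0.3356]
Step 59: x=[5.5094] v=[-0.2431]
Step 60: x=[5.5019] v=[-0.1500]
Step 61: x=[5.4991] v=[-0.0565]
Step 62: x=[5.5010] v=[0.0371]
First v>=0 after going negative at step 62, time=3.1000

Answer: 3.1000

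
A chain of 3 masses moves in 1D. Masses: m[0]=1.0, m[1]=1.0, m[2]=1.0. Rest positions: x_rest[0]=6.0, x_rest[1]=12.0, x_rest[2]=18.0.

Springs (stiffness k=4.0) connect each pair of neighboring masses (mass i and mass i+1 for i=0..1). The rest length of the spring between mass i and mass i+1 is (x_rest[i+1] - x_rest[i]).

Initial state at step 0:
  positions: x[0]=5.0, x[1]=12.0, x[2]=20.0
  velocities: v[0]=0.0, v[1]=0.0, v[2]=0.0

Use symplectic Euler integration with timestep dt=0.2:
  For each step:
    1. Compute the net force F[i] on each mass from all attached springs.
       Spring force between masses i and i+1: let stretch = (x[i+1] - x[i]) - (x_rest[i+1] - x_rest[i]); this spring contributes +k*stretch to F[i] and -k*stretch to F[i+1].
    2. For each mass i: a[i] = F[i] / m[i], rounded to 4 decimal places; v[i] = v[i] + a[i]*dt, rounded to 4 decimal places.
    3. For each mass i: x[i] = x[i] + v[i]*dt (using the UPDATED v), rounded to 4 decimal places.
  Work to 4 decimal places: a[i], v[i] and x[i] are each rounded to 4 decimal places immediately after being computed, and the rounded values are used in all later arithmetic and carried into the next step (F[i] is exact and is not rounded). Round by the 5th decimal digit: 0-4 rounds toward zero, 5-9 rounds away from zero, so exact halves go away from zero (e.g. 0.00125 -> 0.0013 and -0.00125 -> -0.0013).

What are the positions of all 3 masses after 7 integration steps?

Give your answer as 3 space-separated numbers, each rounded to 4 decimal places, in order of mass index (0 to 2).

Step 0: x=[5.0000 12.0000 20.0000] v=[0.0000 0.0000 0.0000]
Step 1: x=[5.1600 12.1600 19.6800] v=[0.8000 0.8000 -1.6000]
Step 2: x=[5.4800 12.4032 19.1168] v=[1.6000 1.2160 -2.8160]
Step 3: x=[5.9477 12.6129 18.4394] v=[2.3386 1.0483 -3.3869]
Step 4: x=[6.5219 12.6884 17.7898] v=[2.8708 0.3773 -3.2481]
Step 5: x=[7.1227 12.5934 17.2840] v=[3.0040 -0.4748 -2.5292]
Step 6: x=[7.6388 12.3736 16.9877] v=[2.5806 -1.0989 -1.4817]
Step 7: x=[7.9525 12.1345 16.9131] v=[1.5684 -1.1955 -0.3730]

Answer: 7.9525 12.1345 16.9131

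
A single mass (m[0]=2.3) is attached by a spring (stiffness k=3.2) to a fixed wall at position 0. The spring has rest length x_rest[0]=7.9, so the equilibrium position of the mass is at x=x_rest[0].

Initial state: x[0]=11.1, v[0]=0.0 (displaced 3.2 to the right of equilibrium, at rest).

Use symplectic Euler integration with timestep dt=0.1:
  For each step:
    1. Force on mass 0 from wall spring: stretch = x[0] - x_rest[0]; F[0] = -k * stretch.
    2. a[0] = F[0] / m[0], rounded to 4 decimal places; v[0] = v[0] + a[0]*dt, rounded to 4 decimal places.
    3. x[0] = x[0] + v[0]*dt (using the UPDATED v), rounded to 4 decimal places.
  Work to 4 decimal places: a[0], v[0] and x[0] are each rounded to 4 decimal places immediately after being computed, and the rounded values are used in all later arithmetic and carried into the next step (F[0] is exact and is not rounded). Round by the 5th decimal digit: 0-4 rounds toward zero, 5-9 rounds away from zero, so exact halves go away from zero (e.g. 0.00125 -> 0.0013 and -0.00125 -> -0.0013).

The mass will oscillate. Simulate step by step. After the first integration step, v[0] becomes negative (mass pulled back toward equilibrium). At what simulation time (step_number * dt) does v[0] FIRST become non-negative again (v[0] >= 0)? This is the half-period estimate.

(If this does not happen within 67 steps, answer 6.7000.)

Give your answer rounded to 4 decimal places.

Answer: 2.7000

Derivation:
Step 0: x=[11.1000] v=[0.0000]
Step 1: x=[11.0555] v=[-0.4452]
Step 2: x=[10.9671] v=[-0.8842]
Step 3: x=[10.8360] v=[-1.3109]
Step 4: x=[10.6641] v=[-1.7194]
Step 5: x=[10.4537] v=[-2.1040]
Step 6: x=[10.2078] v=[-2.4593]
Step 7: x=[9.9298] v=[-2.7804]
Step 8: x=[9.6235] v=[-3.0628]
Step 9: x=[9.2932] v=[-3.3026]
Step 10: x=[8.9436] v=[-3.4964]
Step 11: x=[8.5794] v=[-3.6416]
Step 12: x=[8.2058] v=[-3.7361]
Step 13: x=[7.8279] v=[-3.7787]
Step 14: x=[7.4510] v=[-3.7687]
Step 15: x=[7.0804] v=[-3.7062]
Step 16: x=[6.7212] v=[-3.5922]
Step 17: x=[6.3784] v=[-3.4282]
Step 18: x=[6.0568] v=[-3.2165]
Step 19: x=[5.7608] v=[-2.9601]
Step 20: x=[5.4946] v=[-2.6625]
Step 21: x=[5.2618] v=[-2.3278]
Step 22: x=[5.0657] v=[-1.9608]
Step 23: x=[4.9091] v=[-1.5665]
Step 24: x=[4.7941] v=[-1.1504]
Step 25: x=[4.7223] v=[-0.7183]
Step 26: x=[4.6947] v=[-0.2762]
Step 27: x=[4.7117] v=[0.1698]
First v>=0 after going negative at step 27, time=2.7000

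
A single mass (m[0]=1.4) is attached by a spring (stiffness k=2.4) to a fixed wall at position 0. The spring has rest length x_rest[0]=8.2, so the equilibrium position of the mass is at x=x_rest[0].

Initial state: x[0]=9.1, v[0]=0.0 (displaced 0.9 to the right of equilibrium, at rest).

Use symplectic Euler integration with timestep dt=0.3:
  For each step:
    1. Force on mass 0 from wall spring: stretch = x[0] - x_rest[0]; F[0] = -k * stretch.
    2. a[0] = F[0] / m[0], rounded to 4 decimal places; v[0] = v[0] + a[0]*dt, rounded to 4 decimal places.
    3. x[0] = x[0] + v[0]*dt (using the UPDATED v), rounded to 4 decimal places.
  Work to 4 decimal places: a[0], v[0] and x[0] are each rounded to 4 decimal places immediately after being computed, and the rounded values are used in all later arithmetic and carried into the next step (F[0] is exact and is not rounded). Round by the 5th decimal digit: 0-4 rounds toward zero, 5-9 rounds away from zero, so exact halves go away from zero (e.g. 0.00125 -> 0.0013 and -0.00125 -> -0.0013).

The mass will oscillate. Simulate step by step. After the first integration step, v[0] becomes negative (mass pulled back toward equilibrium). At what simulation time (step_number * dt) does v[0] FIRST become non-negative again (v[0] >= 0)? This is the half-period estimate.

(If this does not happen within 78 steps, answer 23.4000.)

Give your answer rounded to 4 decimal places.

Step 0: x=[9.1000] v=[0.0000]
Step 1: x=[8.9611] v=[-0.4629]
Step 2: x=[8.7048] v=[-0.8543]
Step 3: x=[8.3706] v=[-1.1139]
Step 4: x=[8.0101] v=[-1.2017]
Step 5: x=[7.6789] v=[-1.1041]
Step 6: x=[7.4281] v=[-0.8361]
Step 7: x=[7.2964] v=[-0.4391]
Step 8: x=[7.3041] v=[0.0256]
First v>=0 after going negative at step 8, time=2.4000

Answer: 2.4000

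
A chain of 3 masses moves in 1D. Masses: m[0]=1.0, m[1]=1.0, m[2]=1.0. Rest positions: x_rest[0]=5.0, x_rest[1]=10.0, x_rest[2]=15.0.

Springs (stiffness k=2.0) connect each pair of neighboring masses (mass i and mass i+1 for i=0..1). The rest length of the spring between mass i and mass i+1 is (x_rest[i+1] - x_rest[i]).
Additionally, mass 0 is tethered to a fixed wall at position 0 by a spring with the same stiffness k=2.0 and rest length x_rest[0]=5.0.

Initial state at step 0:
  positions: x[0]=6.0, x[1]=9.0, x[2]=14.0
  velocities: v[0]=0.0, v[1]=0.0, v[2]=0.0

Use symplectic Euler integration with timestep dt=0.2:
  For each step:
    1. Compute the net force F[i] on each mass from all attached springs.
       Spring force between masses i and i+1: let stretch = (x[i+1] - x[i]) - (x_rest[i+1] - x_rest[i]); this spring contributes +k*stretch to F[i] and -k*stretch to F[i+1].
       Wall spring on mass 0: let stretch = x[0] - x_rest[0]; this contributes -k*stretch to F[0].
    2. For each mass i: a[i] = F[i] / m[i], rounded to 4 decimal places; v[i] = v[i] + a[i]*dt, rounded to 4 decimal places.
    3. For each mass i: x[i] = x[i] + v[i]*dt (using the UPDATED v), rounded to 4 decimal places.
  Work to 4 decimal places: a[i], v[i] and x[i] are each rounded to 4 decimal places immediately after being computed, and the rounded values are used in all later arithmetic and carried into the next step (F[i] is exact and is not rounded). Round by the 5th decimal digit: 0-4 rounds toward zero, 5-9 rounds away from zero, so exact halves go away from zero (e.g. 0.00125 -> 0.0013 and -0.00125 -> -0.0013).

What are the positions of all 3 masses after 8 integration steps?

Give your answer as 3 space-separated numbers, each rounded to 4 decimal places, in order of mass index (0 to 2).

Answer: 3.9007 9.6338 15.1309

Derivation:
Step 0: x=[6.0000 9.0000 14.0000] v=[0.0000 0.0000 0.0000]
Step 1: x=[5.7600 9.1600 14.0000] v=[-1.2000 0.8000 0.0000]
Step 2: x=[5.3312 9.4352 14.0128] v=[-2.1440 1.3760 0.0640]
Step 3: x=[4.8042 9.7483 14.0594] v=[-2.6349 1.5654 0.2330]
Step 4: x=[4.2884 10.0107 14.1611] v=[-2.5789 1.3122 0.5086]
Step 5: x=[3.8873 10.1474 14.3308] v=[-2.0053 0.6834 0.8484]
Step 6: x=[3.6761 10.1179 14.5658] v=[-1.0562 -0.1473 1.1750]
Step 7: x=[3.6861 9.9289 14.8450] v=[0.0501 -0.9449 1.3958]
Step 8: x=[3.9007 9.6338 15.1309] v=[1.0728 -1.4756 1.4294]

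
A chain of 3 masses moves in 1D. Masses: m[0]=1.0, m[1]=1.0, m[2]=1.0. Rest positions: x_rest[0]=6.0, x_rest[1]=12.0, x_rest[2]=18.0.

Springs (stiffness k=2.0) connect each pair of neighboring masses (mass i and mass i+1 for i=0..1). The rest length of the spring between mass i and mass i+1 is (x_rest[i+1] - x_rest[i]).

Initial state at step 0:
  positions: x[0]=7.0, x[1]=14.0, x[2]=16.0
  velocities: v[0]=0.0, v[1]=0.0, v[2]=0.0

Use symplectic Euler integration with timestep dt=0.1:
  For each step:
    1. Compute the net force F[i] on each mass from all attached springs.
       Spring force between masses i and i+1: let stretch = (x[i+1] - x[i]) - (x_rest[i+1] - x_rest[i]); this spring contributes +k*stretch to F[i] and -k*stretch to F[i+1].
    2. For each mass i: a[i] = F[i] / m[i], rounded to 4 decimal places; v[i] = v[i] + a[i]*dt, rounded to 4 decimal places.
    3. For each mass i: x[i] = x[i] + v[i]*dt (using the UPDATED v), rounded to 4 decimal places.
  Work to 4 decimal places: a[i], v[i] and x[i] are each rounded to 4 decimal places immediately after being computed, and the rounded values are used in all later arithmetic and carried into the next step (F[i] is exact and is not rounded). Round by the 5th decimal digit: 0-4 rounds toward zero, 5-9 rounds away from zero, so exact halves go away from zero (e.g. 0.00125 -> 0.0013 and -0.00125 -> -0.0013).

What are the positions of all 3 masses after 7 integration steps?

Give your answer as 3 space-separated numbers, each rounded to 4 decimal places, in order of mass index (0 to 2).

Step 0: x=[7.0000 14.0000 16.0000] v=[0.0000 0.0000 0.0000]
Step 1: x=[7.0200 13.9000 16.0800] v=[0.2000 -1.0000 0.8000]
Step 2: x=[7.0576 13.7060 16.2364] v=[0.3760 -1.9400 1.5640]
Step 3: x=[7.1082 13.4296 16.4622] v=[0.5057 -2.7636 2.2579]
Step 4: x=[7.1652 13.0875 16.7473] v=[0.5700 -3.4214 2.8514]
Step 5: x=[7.2207 12.7001 17.0792] v=[0.5545 -3.8739 3.3194]
Step 6: x=[7.2657 12.2907 17.4436] v=[0.4504 -4.0940 3.6436]
Step 7: x=[7.2912 11.8839 17.8249] v=[0.2554 -4.0684 3.8130]

Answer: 7.2912 11.8839 17.8249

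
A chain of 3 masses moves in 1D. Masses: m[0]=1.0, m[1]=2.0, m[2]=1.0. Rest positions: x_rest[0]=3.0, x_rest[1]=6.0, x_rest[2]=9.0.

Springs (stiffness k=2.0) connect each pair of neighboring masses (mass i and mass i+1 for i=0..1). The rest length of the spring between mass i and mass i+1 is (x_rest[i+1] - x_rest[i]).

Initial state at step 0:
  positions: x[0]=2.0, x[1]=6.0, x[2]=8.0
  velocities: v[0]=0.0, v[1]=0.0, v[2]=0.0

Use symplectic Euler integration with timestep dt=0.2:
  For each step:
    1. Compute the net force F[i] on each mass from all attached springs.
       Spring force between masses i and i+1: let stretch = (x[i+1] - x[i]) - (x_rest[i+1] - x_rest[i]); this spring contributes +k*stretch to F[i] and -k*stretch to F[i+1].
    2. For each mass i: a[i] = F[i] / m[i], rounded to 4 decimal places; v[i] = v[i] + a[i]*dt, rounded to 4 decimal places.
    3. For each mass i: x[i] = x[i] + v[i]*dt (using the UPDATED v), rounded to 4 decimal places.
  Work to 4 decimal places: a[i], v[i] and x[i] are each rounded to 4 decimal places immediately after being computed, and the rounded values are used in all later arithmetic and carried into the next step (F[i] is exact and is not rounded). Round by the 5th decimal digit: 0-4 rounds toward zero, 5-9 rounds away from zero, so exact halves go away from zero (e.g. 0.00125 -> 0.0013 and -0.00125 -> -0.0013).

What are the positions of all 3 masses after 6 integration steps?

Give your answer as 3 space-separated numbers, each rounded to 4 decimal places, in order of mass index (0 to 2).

Step 0: x=[2.0000 6.0000 8.0000] v=[0.0000 0.0000 0.0000]
Step 1: x=[2.0800 5.9200 8.0800] v=[0.4000 -0.4000 0.4000]
Step 2: x=[2.2272 5.7728 8.2272] v=[0.7360 -0.7360 0.7360]
Step 3: x=[2.4180 5.5820 8.4180] v=[0.9542 -0.9542 0.9542]
Step 4: x=[2.6220 5.3780 8.6220] v=[1.0198 -1.0198 1.0198]
Step 5: x=[2.8064 5.1936 8.8064] v=[0.9222 -0.9222 0.9222]
Step 6: x=[2.9418 5.0582 8.9418] v=[0.6771 -0.6771 0.6771]

Answer: 2.9418 5.0582 8.9418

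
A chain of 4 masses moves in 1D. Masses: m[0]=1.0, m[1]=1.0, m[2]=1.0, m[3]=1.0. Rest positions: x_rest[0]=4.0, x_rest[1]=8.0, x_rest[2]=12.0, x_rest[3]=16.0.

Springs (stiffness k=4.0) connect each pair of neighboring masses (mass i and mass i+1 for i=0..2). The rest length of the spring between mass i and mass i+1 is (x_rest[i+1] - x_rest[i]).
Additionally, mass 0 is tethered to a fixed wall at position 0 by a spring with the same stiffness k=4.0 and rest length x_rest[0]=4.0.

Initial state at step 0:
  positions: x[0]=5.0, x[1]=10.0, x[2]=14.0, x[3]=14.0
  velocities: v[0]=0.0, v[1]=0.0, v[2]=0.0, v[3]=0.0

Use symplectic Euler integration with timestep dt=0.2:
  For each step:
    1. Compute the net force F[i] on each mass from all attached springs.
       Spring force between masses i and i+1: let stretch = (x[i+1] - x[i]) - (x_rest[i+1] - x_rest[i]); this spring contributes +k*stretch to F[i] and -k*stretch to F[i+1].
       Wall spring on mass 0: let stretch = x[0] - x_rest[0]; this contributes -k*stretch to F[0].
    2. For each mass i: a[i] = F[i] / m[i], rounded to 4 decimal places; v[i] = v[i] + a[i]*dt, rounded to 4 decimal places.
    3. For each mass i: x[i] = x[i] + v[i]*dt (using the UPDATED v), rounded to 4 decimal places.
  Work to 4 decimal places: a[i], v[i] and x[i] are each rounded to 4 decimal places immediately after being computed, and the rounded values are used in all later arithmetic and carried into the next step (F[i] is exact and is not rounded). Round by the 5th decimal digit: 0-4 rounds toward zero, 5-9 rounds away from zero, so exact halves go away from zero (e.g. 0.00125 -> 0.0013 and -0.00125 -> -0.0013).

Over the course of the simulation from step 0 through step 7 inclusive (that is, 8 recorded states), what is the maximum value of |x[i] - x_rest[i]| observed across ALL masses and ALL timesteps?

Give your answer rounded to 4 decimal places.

Step 0: x=[5.0000 10.0000 14.0000 14.0000] v=[0.0000 0.0000 0.0000 0.0000]
Step 1: x=[5.0000 9.8400 13.3600 14.6400] v=[0.0000 -0.8000 -3.2000 3.2000]
Step 2: x=[4.9744 9.4688 12.3616 15.7152] v=[-0.1280 -1.8560 -4.9920 5.3760]
Step 3: x=[4.8720 8.8413 11.4369 16.8938] v=[-0.5120 -3.1373 -4.6234 5.8931]
Step 4: x=[4.6252 7.9940 10.9700 17.8393] v=[-1.2342 -4.2363 -2.3344 4.7276]
Step 5: x=[4.1773 7.0839 11.1260 18.3257] v=[-2.2393 -4.5505 0.7802 2.4322]
Step 6: x=[3.5261 6.3555 11.7873 18.3002] v=[-3.2559 -3.6421 3.3063 -0.1276]
Step 7: x=[2.7634 6.0435 12.6215 17.8726] v=[-3.8133 -1.5602 4.1712 -2.1379]
Max displacement = 2.3257

Answer: 2.3257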